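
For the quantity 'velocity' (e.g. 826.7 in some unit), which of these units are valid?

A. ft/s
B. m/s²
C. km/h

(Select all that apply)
A, C

velocity has SI base units: m / s

Checking each option against m / s:
  A. ft/s: ✓ matches
  B. m/s²: ✗ does not match
  C. km/h: ✓ matches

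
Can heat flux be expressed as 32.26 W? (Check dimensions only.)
No

heat flux has SI base units: kg / s^3
W does NOT reduce to kg / s^3; a valid unit for heat flux would be e.g. W/m².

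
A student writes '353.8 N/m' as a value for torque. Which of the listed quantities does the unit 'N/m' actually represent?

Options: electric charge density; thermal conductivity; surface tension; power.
surface tension

torque should have units dimensionally equivalent to kg * m^2 / s^2 (e.g. N·m).
The given unit 'N/m' reduces to kg / s^2. Of the listed options, that is the dimensionality of surface tension.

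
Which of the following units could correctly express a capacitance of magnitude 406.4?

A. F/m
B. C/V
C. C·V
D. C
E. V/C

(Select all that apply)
B

capacitance has SI base units: A^2 * s^4 / (kg * m^2)

Checking each option against A^2 * s^4 / (kg * m^2):
  A. F/m: ✗ does not match
  B. C/V: ✓ matches
  C. C·V: ✗ does not match
  D. C: ✗ does not match
  E. V/C: ✗ does not match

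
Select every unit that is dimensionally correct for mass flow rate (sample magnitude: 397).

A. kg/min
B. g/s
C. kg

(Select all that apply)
A, B

mass flow rate has SI base units: kg / s

Checking each option against kg / s:
  A. kg/min: ✓ matches
  B. g/s: ✓ matches
  C. kg: ✗ does not match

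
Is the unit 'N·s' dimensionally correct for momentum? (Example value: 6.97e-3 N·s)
Yes

momentum has SI base units: kg * m / s
N·s reduces to the same SI base units, so it is a valid unit for momentum.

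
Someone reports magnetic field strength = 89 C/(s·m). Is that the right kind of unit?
Yes

magnetic field strength has SI base units: A / m
C/(s·m) reduces to the same SI base units, so it is a valid unit for magnetic field strength.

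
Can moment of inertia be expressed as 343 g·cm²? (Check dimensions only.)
Yes

moment of inertia has SI base units: kg * m^2
g·cm² reduces to the same SI base units, so it is a valid unit for moment of inertia.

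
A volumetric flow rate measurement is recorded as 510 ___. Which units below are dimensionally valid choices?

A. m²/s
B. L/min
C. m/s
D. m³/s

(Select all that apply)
B, D

volumetric flow rate has SI base units: m^3 / s

Checking each option against m^3 / s:
  A. m²/s: ✗ does not match
  B. L/min: ✓ matches
  C. m/s: ✗ does not match
  D. m³/s: ✓ matches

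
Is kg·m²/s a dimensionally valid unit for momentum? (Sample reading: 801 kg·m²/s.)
No

momentum has SI base units: kg * m / s
kg·m²/s does NOT reduce to kg * m / s; a valid unit for momentum would be e.g. kg·m/s.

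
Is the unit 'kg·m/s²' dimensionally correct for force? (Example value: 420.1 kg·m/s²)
Yes

force has SI base units: kg * m / s^2
kg·m/s² reduces to the same SI base units, so it is a valid unit for force.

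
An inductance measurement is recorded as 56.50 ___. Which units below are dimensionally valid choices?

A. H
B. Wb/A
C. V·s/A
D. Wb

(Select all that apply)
A, B, C

inductance has SI base units: kg * m^2 / (A^2 * s^2)

Checking each option against kg * m^2 / (A^2 * s^2):
  A. H: ✓ matches
  B. Wb/A: ✓ matches
  C. V·s/A: ✓ matches
  D. Wb: ✗ does not match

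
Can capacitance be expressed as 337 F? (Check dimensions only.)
Yes

capacitance has SI base units: A^2 * s^4 / (kg * m^2)
F reduces to the same SI base units, so it is a valid unit for capacitance.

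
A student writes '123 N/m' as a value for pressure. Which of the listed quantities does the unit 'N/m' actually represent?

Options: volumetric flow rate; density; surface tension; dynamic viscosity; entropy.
surface tension

pressure should have units dimensionally equivalent to kg / (m * s^2) (e.g. Pa).
The given unit 'N/m' reduces to kg / s^2. Of the listed options, that is the dimensionality of surface tension.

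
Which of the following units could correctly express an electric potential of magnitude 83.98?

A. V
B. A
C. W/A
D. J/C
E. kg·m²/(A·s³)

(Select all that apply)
A, C, D, E

electric potential has SI base units: kg * m^2 / (A * s^3)

Checking each option against kg * m^2 / (A * s^3):
  A. V: ✓ matches
  B. A: ✗ does not match
  C. W/A: ✓ matches
  D. J/C: ✓ matches
  E. kg·m²/(A·s³): ✓ matches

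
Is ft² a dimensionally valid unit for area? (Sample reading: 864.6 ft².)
Yes

area has SI base units: m^2
ft² reduces to the same SI base units, so it is a valid unit for area.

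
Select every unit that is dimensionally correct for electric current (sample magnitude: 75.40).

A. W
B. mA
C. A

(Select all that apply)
B, C

electric current has SI base units: A

Checking each option against A:
  A. W: ✗ does not match
  B. mA: ✓ matches
  C. A: ✓ matches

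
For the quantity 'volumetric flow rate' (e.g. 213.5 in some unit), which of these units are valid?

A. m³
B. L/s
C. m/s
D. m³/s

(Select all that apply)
B, D

volumetric flow rate has SI base units: m^3 / s

Checking each option against m^3 / s:
  A. m³: ✗ does not match
  B. L/s: ✓ matches
  C. m/s: ✗ does not match
  D. m³/s: ✓ matches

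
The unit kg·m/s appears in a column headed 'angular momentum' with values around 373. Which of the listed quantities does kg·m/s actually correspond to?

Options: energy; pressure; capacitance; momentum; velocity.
momentum

angular momentum should have units dimensionally equivalent to kg * m^2 / s (e.g. kg·m²/s).
The given unit 'kg·m/s' reduces to kg * m / s. Of the listed options, that is the dimensionality of momentum.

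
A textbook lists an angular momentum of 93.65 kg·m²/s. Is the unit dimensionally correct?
Yes

angular momentum has SI base units: kg * m^2 / s
kg·m²/s reduces to the same SI base units, so it is a valid unit for angular momentum.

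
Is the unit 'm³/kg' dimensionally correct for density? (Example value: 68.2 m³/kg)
No

density has SI base units: kg / m^3
m³/kg does NOT reduce to kg / m^3; a valid unit for density would be e.g. kg/m³.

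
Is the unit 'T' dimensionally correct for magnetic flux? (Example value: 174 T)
No

magnetic flux has SI base units: kg * m^2 / (A * s^2)
T does NOT reduce to kg * m^2 / (A * s^2); a valid unit for magnetic flux would be e.g. Wb.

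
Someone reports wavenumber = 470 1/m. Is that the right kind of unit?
Yes

wavenumber has SI base units: 1 / m
1/m reduces to the same SI base units, so it is a valid unit for wavenumber.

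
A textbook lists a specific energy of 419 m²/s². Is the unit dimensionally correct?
Yes

specific energy has SI base units: m^2 / s^2
m²/s² reduces to the same SI base units, so it is a valid unit for specific energy.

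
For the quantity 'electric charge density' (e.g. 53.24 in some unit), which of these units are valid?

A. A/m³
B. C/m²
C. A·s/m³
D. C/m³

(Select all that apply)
C, D

electric charge density has SI base units: A * s / m^3

Checking each option against A * s / m^3:
  A. A/m³: ✗ does not match
  B. C/m²: ✗ does not match
  C. A·s/m³: ✓ matches
  D. C/m³: ✓ matches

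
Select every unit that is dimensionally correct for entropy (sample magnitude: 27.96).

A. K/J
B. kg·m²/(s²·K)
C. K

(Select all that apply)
B

entropy has SI base units: kg * m^2 / (s^2 * K)

Checking each option against kg * m^2 / (s^2 * K):
  A. K/J: ✗ does not match
  B. kg·m²/(s²·K): ✓ matches
  C. K: ✗ does not match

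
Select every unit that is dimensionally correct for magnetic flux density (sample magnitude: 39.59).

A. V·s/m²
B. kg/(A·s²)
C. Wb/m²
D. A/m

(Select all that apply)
A, B, C

magnetic flux density has SI base units: kg / (A * s^2)

Checking each option against kg / (A * s^2):
  A. V·s/m²: ✓ matches
  B. kg/(A·s²): ✓ matches
  C. Wb/m²: ✓ matches
  D. A/m: ✗ does not match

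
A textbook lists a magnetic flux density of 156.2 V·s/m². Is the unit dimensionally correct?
Yes

magnetic flux density has SI base units: kg / (A * s^2)
V·s/m² reduces to the same SI base units, so it is a valid unit for magnetic flux density.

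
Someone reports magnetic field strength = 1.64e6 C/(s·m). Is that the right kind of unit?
Yes

magnetic field strength has SI base units: A / m
C/(s·m) reduces to the same SI base units, so it is a valid unit for magnetic field strength.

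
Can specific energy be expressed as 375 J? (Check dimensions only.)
No

specific energy has SI base units: m^2 / s^2
J does NOT reduce to m^2 / s^2; a valid unit for specific energy would be e.g. J/kg.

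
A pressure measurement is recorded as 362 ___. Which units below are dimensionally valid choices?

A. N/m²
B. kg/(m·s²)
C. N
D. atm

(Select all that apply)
A, B, D

pressure has SI base units: kg / (m * s^2)

Checking each option against kg / (m * s^2):
  A. N/m²: ✓ matches
  B. kg/(m·s²): ✓ matches
  C. N: ✗ does not match
  D. atm: ✓ matches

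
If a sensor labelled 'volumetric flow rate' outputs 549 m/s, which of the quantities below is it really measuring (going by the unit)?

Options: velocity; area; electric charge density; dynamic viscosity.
velocity

volumetric flow rate should have units dimensionally equivalent to m^3 / s (e.g. m³/s).
The given unit 'm/s' reduces to m / s. Of the listed options, that is the dimensionality of velocity.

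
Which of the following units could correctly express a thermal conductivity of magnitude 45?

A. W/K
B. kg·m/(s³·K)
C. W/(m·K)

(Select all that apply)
B, C

thermal conductivity has SI base units: kg * m / (s^3 * K)

Checking each option against kg * m / (s^3 * K):
  A. W/K: ✗ does not match
  B. kg·m/(s³·K): ✓ matches
  C. W/(m·K): ✓ matches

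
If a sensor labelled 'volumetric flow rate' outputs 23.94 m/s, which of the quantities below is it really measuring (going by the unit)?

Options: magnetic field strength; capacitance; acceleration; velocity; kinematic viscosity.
velocity

volumetric flow rate should have units dimensionally equivalent to m^3 / s (e.g. m³/s).
The given unit 'm/s' reduces to m / s. Of the listed options, that is the dimensionality of velocity.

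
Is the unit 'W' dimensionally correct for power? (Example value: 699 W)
Yes

power has SI base units: kg * m^2 / s^3
W reduces to the same SI base units, so it is a valid unit for power.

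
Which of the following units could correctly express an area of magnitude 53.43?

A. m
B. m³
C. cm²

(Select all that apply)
C

area has SI base units: m^2

Checking each option against m^2:
  A. m: ✗ does not match
  B. m³: ✗ does not match
  C. cm²: ✓ matches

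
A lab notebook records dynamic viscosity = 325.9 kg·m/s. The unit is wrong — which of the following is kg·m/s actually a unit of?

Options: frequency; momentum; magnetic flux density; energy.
momentum

dynamic viscosity should have units dimensionally equivalent to kg / (m * s) (e.g. Pa·s).
The given unit 'kg·m/s' reduces to kg * m / s. Of the listed options, that is the dimensionality of momentum.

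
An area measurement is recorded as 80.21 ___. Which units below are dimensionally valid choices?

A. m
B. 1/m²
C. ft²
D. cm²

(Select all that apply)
C, D

area has SI base units: m^2

Checking each option against m^2:
  A. m: ✗ does not match
  B. 1/m²: ✗ does not match
  C. ft²: ✓ matches
  D. cm²: ✓ matches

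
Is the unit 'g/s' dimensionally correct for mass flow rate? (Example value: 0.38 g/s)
Yes

mass flow rate has SI base units: kg / s
g/s reduces to the same SI base units, so it is a valid unit for mass flow rate.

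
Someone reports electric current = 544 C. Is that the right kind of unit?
No

electric current has SI base units: A
C does NOT reduce to A; a valid unit for electric current would be e.g. A.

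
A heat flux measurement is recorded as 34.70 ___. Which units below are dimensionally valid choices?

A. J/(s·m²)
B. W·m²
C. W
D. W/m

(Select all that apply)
A

heat flux has SI base units: kg / s^3

Checking each option against kg / s^3:
  A. J/(s·m²): ✓ matches
  B. W·m²: ✗ does not match
  C. W: ✗ does not match
  D. W/m: ✗ does not match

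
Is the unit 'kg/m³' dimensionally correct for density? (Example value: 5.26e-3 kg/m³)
Yes

density has SI base units: kg / m^3
kg/m³ reduces to the same SI base units, so it is a valid unit for density.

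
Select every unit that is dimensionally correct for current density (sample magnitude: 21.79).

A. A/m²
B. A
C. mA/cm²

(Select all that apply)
A, C

current density has SI base units: A / m^2

Checking each option against A / m^2:
  A. A/m²: ✓ matches
  B. A: ✗ does not match
  C. mA/cm²: ✓ matches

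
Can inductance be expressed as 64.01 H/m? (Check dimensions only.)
No

inductance has SI base units: kg * m^2 / (A^2 * s^2)
H/m does NOT reduce to kg * m^2 / (A^2 * s^2); a valid unit for inductance would be e.g. H.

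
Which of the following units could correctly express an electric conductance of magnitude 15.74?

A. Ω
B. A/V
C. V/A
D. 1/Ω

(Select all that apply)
B, D

electric conductance has SI base units: A^2 * s^3 / (kg * m^2)

Checking each option against A^2 * s^3 / (kg * m^2):
  A. Ω: ✗ does not match
  B. A/V: ✓ matches
  C. V/A: ✗ does not match
  D. 1/Ω: ✓ matches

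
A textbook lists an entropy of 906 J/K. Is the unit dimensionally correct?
Yes

entropy has SI base units: kg * m^2 / (s^2 * K)
J/K reduces to the same SI base units, so it is a valid unit for entropy.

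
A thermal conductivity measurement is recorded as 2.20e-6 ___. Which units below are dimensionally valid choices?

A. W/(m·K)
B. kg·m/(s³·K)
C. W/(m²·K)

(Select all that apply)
A, B

thermal conductivity has SI base units: kg * m / (s^3 * K)

Checking each option against kg * m / (s^3 * K):
  A. W/(m·K): ✓ matches
  B. kg·m/(s³·K): ✓ matches
  C. W/(m²·K): ✗ does not match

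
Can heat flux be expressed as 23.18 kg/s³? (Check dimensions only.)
Yes

heat flux has SI base units: kg / s^3
kg/s³ reduces to the same SI base units, so it is a valid unit for heat flux.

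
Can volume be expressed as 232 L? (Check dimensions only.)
Yes

volume has SI base units: m^3
L reduces to the same SI base units, so it is a valid unit for volume.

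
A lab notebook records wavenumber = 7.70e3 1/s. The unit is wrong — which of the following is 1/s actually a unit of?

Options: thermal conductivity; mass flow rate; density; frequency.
frequency

wavenumber should have units dimensionally equivalent to 1 / m (e.g. 1/m).
The given unit '1/s' reduces to 1 / s. Of the listed options, that is the dimensionality of frequency.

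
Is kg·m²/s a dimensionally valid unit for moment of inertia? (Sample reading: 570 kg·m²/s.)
No

moment of inertia has SI base units: kg * m^2
kg·m²/s does NOT reduce to kg * m^2; a valid unit for moment of inertia would be e.g. kg·m².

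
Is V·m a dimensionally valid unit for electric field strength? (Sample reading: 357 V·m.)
No

electric field strength has SI base units: kg * m / (A * s^3)
V·m does NOT reduce to kg * m / (A * s^3); a valid unit for electric field strength would be e.g. V/m.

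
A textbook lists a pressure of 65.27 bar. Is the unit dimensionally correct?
Yes

pressure has SI base units: kg / (m * s^2)
bar reduces to the same SI base units, so it is a valid unit for pressure.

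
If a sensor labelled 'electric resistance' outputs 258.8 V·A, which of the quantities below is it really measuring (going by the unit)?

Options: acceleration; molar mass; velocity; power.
power

electric resistance should have units dimensionally equivalent to kg * m^2 / (A^2 * s^3) (e.g. Ω).
The given unit 'V·A' reduces to kg * m^2 / s^3. Of the listed options, that is the dimensionality of power.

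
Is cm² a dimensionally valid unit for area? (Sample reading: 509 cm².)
Yes

area has SI base units: m^2
cm² reduces to the same SI base units, so it is a valid unit for area.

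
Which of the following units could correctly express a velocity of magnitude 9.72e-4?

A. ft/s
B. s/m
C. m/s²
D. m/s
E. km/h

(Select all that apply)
A, D, E

velocity has SI base units: m / s

Checking each option against m / s:
  A. ft/s: ✓ matches
  B. s/m: ✗ does not match
  C. m/s²: ✗ does not match
  D. m/s: ✓ matches
  E. km/h: ✓ matches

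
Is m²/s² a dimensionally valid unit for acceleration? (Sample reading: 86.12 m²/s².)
No

acceleration has SI base units: m / s^2
m²/s² does NOT reduce to m / s^2; a valid unit for acceleration would be e.g. m/s².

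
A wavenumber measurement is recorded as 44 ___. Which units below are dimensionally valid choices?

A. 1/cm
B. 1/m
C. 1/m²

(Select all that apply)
A, B

wavenumber has SI base units: 1 / m

Checking each option against 1 / m:
  A. 1/cm: ✓ matches
  B. 1/m: ✓ matches
  C. 1/m²: ✗ does not match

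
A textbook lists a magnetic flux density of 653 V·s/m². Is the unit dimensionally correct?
Yes

magnetic flux density has SI base units: kg / (A * s^2)
V·s/m² reduces to the same SI base units, so it is a valid unit for magnetic flux density.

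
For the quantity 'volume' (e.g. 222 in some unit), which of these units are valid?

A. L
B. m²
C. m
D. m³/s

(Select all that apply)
A

volume has SI base units: m^3

Checking each option against m^3:
  A. L: ✓ matches
  B. m²: ✗ does not match
  C. m: ✗ does not match
  D. m³/s: ✗ does not match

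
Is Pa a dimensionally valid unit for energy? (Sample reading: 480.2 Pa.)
No

energy has SI base units: kg * m^2 / s^2
Pa does NOT reduce to kg * m^2 / s^2; a valid unit for energy would be e.g. J.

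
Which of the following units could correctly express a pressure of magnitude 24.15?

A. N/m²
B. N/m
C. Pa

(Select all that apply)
A, C

pressure has SI base units: kg / (m * s^2)

Checking each option against kg / (m * s^2):
  A. N/m²: ✓ matches
  B. N/m: ✗ does not match
  C. Pa: ✓ matches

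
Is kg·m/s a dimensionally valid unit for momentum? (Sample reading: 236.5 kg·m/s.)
Yes

momentum has SI base units: kg * m / s
kg·m/s reduces to the same SI base units, so it is a valid unit for momentum.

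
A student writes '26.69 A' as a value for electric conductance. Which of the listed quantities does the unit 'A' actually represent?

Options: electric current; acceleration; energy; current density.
electric current

electric conductance should have units dimensionally equivalent to A^2 * s^3 / (kg * m^2) (e.g. S).
The given unit 'A' reduces to A. Of the listed options, that is the dimensionality of electric current.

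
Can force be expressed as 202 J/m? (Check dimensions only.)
Yes

force has SI base units: kg * m / s^2
J/m reduces to the same SI base units, so it is a valid unit for force.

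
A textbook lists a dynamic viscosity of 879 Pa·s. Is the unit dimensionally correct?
Yes

dynamic viscosity has SI base units: kg / (m * s)
Pa·s reduces to the same SI base units, so it is a valid unit for dynamic viscosity.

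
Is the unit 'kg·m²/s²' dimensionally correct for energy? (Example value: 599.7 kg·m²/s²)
Yes

energy has SI base units: kg * m^2 / s^2
kg·m²/s² reduces to the same SI base units, so it is a valid unit for energy.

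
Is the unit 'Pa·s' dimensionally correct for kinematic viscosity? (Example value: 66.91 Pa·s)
No

kinematic viscosity has SI base units: m^2 / s
Pa·s does NOT reduce to m^2 / s; a valid unit for kinematic viscosity would be e.g. m²/s.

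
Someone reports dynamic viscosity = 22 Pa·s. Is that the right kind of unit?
Yes

dynamic viscosity has SI base units: kg / (m * s)
Pa·s reduces to the same SI base units, so it is a valid unit for dynamic viscosity.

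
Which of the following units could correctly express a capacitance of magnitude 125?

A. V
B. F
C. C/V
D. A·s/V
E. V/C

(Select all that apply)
B, C, D

capacitance has SI base units: A^2 * s^4 / (kg * m^2)

Checking each option against A^2 * s^4 / (kg * m^2):
  A. V: ✗ does not match
  B. F: ✓ matches
  C. C/V: ✓ matches
  D. A·s/V: ✓ matches
  E. V/C: ✗ does not match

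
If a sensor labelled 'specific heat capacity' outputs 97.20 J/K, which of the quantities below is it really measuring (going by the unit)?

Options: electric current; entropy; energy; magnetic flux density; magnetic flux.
entropy

specific heat capacity should have units dimensionally equivalent to m^2 / (s^2 * K) (e.g. J/(kg·K)).
The given unit 'J/K' reduces to kg * m^2 / (s^2 * K). Of the listed options, that is the dimensionality of entropy.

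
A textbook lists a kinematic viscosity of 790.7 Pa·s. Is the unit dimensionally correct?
No

kinematic viscosity has SI base units: m^2 / s
Pa·s does NOT reduce to m^2 / s; a valid unit for kinematic viscosity would be e.g. m²/s.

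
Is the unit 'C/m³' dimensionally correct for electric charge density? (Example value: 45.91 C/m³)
Yes

electric charge density has SI base units: A * s / m^3
C/m³ reduces to the same SI base units, so it is a valid unit for electric charge density.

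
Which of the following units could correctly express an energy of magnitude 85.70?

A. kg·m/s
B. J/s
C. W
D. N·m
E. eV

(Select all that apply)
D, E

energy has SI base units: kg * m^2 / s^2

Checking each option against kg * m^2 / s^2:
  A. kg·m/s: ✗ does not match
  B. J/s: ✗ does not match
  C. W: ✗ does not match
  D. N·m: ✓ matches
  E. eV: ✓ matches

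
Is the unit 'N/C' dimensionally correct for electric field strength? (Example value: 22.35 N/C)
Yes

electric field strength has SI base units: kg * m / (A * s^3)
N/C reduces to the same SI base units, so it is a valid unit for electric field strength.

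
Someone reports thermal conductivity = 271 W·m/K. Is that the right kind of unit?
No

thermal conductivity has SI base units: kg * m / (s^3 * K)
W·m/K does NOT reduce to kg * m / (s^3 * K); a valid unit for thermal conductivity would be e.g. W/(m·K).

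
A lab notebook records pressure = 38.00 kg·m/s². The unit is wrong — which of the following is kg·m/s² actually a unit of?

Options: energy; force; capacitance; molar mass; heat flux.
force

pressure should have units dimensionally equivalent to kg / (m * s^2) (e.g. Pa).
The given unit 'kg·m/s²' reduces to kg * m / s^2. Of the listed options, that is the dimensionality of force.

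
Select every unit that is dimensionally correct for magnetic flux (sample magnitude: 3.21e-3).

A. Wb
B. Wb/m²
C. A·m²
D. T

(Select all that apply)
A

magnetic flux has SI base units: kg * m^2 / (A * s^2)

Checking each option against kg * m^2 / (A * s^2):
  A. Wb: ✓ matches
  B. Wb/m²: ✗ does not match
  C. A·m²: ✗ does not match
  D. T: ✗ does not match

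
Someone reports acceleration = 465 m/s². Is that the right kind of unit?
Yes

acceleration has SI base units: m / s^2
m/s² reduces to the same SI base units, so it is a valid unit for acceleration.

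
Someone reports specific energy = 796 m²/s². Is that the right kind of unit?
Yes

specific energy has SI base units: m^2 / s^2
m²/s² reduces to the same SI base units, so it is a valid unit for specific energy.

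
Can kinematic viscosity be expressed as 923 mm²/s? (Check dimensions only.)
Yes

kinematic viscosity has SI base units: m^2 / s
mm²/s reduces to the same SI base units, so it is a valid unit for kinematic viscosity.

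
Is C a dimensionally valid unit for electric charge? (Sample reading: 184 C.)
Yes

electric charge has SI base units: A * s
C reduces to the same SI base units, so it is a valid unit for electric charge.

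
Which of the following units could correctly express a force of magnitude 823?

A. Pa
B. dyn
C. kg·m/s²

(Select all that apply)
B, C

force has SI base units: kg * m / s^2

Checking each option against kg * m / s^2:
  A. Pa: ✗ does not match
  B. dyn: ✓ matches
  C. kg·m/s²: ✓ matches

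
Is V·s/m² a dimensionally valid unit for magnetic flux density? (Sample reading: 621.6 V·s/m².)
Yes

magnetic flux density has SI base units: kg / (A * s^2)
V·s/m² reduces to the same SI base units, so it is a valid unit for magnetic flux density.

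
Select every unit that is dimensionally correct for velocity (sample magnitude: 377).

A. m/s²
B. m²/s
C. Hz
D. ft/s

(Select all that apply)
D

velocity has SI base units: m / s

Checking each option against m / s:
  A. m/s²: ✗ does not match
  B. m²/s: ✗ does not match
  C. Hz: ✗ does not match
  D. ft/s: ✓ matches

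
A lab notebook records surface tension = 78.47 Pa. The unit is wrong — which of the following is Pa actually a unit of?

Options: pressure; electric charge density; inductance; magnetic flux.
pressure

surface tension should have units dimensionally equivalent to kg / s^2 (e.g. N/m).
The given unit 'Pa' reduces to kg / (m * s^2). Of the listed options, that is the dimensionality of pressure.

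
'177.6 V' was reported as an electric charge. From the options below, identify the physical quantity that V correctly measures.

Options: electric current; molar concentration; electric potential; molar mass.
electric potential

electric charge should have units dimensionally equivalent to A * s (e.g. C).
The given unit 'V' reduces to kg * m^2 / (A * s^3). Of the listed options, that is the dimensionality of electric potential.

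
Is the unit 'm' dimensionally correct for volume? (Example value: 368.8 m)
No

volume has SI base units: m^3
m does NOT reduce to m^3; a valid unit for volume would be e.g. m³.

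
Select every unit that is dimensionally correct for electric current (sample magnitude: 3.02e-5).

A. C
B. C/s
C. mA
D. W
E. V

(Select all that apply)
B, C

electric current has SI base units: A

Checking each option against A:
  A. C: ✗ does not match
  B. C/s: ✓ matches
  C. mA: ✓ matches
  D. W: ✗ does not match
  E. V: ✗ does not match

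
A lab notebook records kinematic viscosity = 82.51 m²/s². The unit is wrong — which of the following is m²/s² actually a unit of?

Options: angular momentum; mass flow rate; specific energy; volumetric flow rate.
specific energy

kinematic viscosity should have units dimensionally equivalent to m^2 / s (e.g. m²/s).
The given unit 'm²/s²' reduces to m^2 / s^2. Of the listed options, that is the dimensionality of specific energy.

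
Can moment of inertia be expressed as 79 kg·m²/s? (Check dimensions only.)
No

moment of inertia has SI base units: kg * m^2
kg·m²/s does NOT reduce to kg * m^2; a valid unit for moment of inertia would be e.g. kg·m².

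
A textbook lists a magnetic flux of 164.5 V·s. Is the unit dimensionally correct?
Yes

magnetic flux has SI base units: kg * m^2 / (A * s^2)
V·s reduces to the same SI base units, so it is a valid unit for magnetic flux.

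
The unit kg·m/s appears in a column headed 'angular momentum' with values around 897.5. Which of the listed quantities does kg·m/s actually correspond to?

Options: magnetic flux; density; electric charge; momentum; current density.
momentum

angular momentum should have units dimensionally equivalent to kg * m^2 / s (e.g. kg·m²/s).
The given unit 'kg·m/s' reduces to kg * m / s. Of the listed options, that is the dimensionality of momentum.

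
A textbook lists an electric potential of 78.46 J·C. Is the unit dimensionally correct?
No

electric potential has SI base units: kg * m^2 / (A * s^3)
J·C does NOT reduce to kg * m^2 / (A * s^3); a valid unit for electric potential would be e.g. V.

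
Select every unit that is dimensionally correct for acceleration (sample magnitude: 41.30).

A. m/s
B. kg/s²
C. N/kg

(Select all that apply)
C

acceleration has SI base units: m / s^2

Checking each option against m / s^2:
  A. m/s: ✗ does not match
  B. kg/s²: ✗ does not match
  C. N/kg: ✓ matches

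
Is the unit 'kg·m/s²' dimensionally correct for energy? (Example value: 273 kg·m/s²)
No

energy has SI base units: kg * m^2 / s^2
kg·m/s² does NOT reduce to kg * m^2 / s^2; a valid unit for energy would be e.g. J.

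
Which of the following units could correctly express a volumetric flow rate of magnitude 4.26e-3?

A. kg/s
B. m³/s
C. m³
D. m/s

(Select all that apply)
B

volumetric flow rate has SI base units: m^3 / s

Checking each option against m^3 / s:
  A. kg/s: ✗ does not match
  B. m³/s: ✓ matches
  C. m³: ✗ does not match
  D. m/s: ✗ does not match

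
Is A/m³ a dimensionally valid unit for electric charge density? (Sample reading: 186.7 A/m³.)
No

electric charge density has SI base units: A * s / m^3
A/m³ does NOT reduce to A * s / m^3; a valid unit for electric charge density would be e.g. C/m³.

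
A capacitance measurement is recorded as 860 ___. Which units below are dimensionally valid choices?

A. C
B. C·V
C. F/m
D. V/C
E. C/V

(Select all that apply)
E

capacitance has SI base units: A^2 * s^4 / (kg * m^2)

Checking each option against A^2 * s^4 / (kg * m^2):
  A. C: ✗ does not match
  B. C·V: ✗ does not match
  C. F/m: ✗ does not match
  D. V/C: ✗ does not match
  E. C/V: ✓ matches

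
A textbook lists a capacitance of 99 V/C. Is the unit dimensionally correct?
No

capacitance has SI base units: A^2 * s^4 / (kg * m^2)
V/C does NOT reduce to A^2 * s^4 / (kg * m^2); a valid unit for capacitance would be e.g. F.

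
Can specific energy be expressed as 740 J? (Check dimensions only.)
No

specific energy has SI base units: m^2 / s^2
J does NOT reduce to m^2 / s^2; a valid unit for specific energy would be e.g. J/kg.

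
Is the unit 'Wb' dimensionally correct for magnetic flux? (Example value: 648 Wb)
Yes

magnetic flux has SI base units: kg * m^2 / (A * s^2)
Wb reduces to the same SI base units, so it is a valid unit for magnetic flux.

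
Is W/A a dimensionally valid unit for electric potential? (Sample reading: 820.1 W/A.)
Yes

electric potential has SI base units: kg * m^2 / (A * s^3)
W/A reduces to the same SI base units, so it is a valid unit for electric potential.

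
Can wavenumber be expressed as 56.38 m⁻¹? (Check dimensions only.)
Yes

wavenumber has SI base units: 1 / m
m⁻¹ reduces to the same SI base units, so it is a valid unit for wavenumber.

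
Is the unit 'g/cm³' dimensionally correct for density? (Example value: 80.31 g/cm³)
Yes

density has SI base units: kg / m^3
g/cm³ reduces to the same SI base units, so it is a valid unit for density.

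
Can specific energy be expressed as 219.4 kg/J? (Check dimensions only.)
No

specific energy has SI base units: m^2 / s^2
kg/J does NOT reduce to m^2 / s^2; a valid unit for specific energy would be e.g. J/kg.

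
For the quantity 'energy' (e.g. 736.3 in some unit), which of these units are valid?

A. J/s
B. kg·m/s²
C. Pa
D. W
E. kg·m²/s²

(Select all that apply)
E

energy has SI base units: kg * m^2 / s^2

Checking each option against kg * m^2 / s^2:
  A. J/s: ✗ does not match
  B. kg·m/s²: ✗ does not match
  C. Pa: ✗ does not match
  D. W: ✗ does not match
  E. kg·m²/s²: ✓ matches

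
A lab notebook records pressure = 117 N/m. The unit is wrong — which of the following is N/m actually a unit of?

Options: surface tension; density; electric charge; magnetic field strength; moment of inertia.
surface tension

pressure should have units dimensionally equivalent to kg / (m * s^2) (e.g. Pa).
The given unit 'N/m' reduces to kg / s^2. Of the listed options, that is the dimensionality of surface tension.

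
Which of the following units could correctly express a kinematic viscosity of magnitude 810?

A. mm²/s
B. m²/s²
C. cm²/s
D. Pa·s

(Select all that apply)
A, C

kinematic viscosity has SI base units: m^2 / s

Checking each option against m^2 / s:
  A. mm²/s: ✓ matches
  B. m²/s²: ✗ does not match
  C. cm²/s: ✓ matches
  D. Pa·s: ✗ does not match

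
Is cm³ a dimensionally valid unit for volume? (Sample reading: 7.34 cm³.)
Yes

volume has SI base units: m^3
cm³ reduces to the same SI base units, so it is a valid unit for volume.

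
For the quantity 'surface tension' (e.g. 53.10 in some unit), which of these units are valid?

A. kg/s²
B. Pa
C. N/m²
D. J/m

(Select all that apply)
A

surface tension has SI base units: kg / s^2

Checking each option against kg / s^2:
  A. kg/s²: ✓ matches
  B. Pa: ✗ does not match
  C. N/m²: ✗ does not match
  D. J/m: ✗ does not match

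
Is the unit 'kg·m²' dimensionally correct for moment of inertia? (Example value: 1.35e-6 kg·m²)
Yes

moment of inertia has SI base units: kg * m^2
kg·m² reduces to the same SI base units, so it is a valid unit for moment of inertia.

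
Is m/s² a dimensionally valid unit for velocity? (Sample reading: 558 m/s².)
No

velocity has SI base units: m / s
m/s² does NOT reduce to m / s; a valid unit for velocity would be e.g. m/s.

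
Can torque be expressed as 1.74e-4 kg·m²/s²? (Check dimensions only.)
Yes

torque has SI base units: kg * m^2 / s^2
kg·m²/s² reduces to the same SI base units, so it is a valid unit for torque.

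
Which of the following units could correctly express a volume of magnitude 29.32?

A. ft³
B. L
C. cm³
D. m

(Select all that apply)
A, B, C

volume has SI base units: m^3

Checking each option against m^3:
  A. ft³: ✓ matches
  B. L: ✓ matches
  C. cm³: ✓ matches
  D. m: ✗ does not match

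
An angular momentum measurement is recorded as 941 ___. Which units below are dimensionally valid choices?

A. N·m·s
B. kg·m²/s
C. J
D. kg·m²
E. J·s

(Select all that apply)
A, B, E

angular momentum has SI base units: kg * m^2 / s

Checking each option against kg * m^2 / s:
  A. N·m·s: ✓ matches
  B. kg·m²/s: ✓ matches
  C. J: ✗ does not match
  D. kg·m²: ✗ does not match
  E. J·s: ✓ matches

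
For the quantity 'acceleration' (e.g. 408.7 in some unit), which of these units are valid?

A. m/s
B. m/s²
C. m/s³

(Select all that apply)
B

acceleration has SI base units: m / s^2

Checking each option against m / s^2:
  A. m/s: ✗ does not match
  B. m/s²: ✓ matches
  C. m/s³: ✗ does not match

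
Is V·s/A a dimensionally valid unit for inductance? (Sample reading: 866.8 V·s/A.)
Yes

inductance has SI base units: kg * m^2 / (A^2 * s^2)
V·s/A reduces to the same SI base units, so it is a valid unit for inductance.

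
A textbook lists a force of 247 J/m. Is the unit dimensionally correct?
Yes

force has SI base units: kg * m / s^2
J/m reduces to the same SI base units, so it is a valid unit for force.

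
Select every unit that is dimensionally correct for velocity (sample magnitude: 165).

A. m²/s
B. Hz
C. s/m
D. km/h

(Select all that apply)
D

velocity has SI base units: m / s

Checking each option against m / s:
  A. m²/s: ✗ does not match
  B. Hz: ✗ does not match
  C. s/m: ✗ does not match
  D. km/h: ✓ matches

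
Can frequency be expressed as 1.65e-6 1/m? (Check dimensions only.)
No

frequency has SI base units: 1 / s
1/m does NOT reduce to 1 / s; a valid unit for frequency would be e.g. Hz.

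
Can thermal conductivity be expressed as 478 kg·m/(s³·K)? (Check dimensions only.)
Yes

thermal conductivity has SI base units: kg * m / (s^3 * K)
kg·m/(s³·K) reduces to the same SI base units, so it is a valid unit for thermal conductivity.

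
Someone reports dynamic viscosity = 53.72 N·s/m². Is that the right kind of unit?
Yes

dynamic viscosity has SI base units: kg / (m * s)
N·s/m² reduces to the same SI base units, so it is a valid unit for dynamic viscosity.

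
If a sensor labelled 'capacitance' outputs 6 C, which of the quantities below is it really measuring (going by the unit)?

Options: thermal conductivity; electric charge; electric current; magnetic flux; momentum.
electric charge

capacitance should have units dimensionally equivalent to A^2 * s^4 / (kg * m^2) (e.g. F).
The given unit 'C' reduces to A * s. Of the listed options, that is the dimensionality of electric charge.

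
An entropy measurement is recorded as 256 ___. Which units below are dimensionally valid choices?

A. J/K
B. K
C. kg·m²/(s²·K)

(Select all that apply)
A, C

entropy has SI base units: kg * m^2 / (s^2 * K)

Checking each option against kg * m^2 / (s^2 * K):
  A. J/K: ✓ matches
  B. K: ✗ does not match
  C. kg·m²/(s²·K): ✓ matches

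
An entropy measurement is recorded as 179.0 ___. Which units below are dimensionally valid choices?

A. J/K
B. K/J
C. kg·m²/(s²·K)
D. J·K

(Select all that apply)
A, C

entropy has SI base units: kg * m^2 / (s^2 * K)

Checking each option against kg * m^2 / (s^2 * K):
  A. J/K: ✓ matches
  B. K/J: ✗ does not match
  C. kg·m²/(s²·K): ✓ matches
  D. J·K: ✗ does not match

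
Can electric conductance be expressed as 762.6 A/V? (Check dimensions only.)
Yes

electric conductance has SI base units: A^2 * s^3 / (kg * m^2)
A/V reduces to the same SI base units, so it is a valid unit for electric conductance.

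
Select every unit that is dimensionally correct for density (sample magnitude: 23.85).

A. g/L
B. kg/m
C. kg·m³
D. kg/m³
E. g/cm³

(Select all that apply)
A, D, E

density has SI base units: kg / m^3

Checking each option against kg / m^3:
  A. g/L: ✓ matches
  B. kg/m: ✗ does not match
  C. kg·m³: ✗ does not match
  D. kg/m³: ✓ matches
  E. g/cm³: ✓ matches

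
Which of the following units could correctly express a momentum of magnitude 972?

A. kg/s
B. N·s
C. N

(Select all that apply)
B

momentum has SI base units: kg * m / s

Checking each option against kg * m / s:
  A. kg/s: ✗ does not match
  B. N·s: ✓ matches
  C. N: ✗ does not match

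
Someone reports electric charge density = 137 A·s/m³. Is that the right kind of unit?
Yes

electric charge density has SI base units: A * s / m^3
A·s/m³ reduces to the same SI base units, so it is a valid unit for electric charge density.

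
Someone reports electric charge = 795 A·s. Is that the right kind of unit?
Yes

electric charge has SI base units: A * s
A·s reduces to the same SI base units, so it is a valid unit for electric charge.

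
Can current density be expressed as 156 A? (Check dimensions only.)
No

current density has SI base units: A / m^2
A does NOT reduce to A / m^2; a valid unit for current density would be e.g. A/m².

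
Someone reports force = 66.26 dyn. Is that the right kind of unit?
Yes

force has SI base units: kg * m / s^2
dyn reduces to the same SI base units, so it is a valid unit for force.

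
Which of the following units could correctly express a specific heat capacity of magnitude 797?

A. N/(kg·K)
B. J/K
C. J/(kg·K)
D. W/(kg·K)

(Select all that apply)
C

specific heat capacity has SI base units: m^2 / (s^2 * K)

Checking each option against m^2 / (s^2 * K):
  A. N/(kg·K): ✗ does not match
  B. J/K: ✗ does not match
  C. J/(kg·K): ✓ matches
  D. W/(kg·K): ✗ does not match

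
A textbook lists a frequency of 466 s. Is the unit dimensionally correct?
No

frequency has SI base units: 1 / s
s does NOT reduce to 1 / s; a valid unit for frequency would be e.g. Hz.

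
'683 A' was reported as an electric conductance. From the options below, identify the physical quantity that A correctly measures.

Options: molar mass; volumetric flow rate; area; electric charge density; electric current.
electric current

electric conductance should have units dimensionally equivalent to A^2 * s^3 / (kg * m^2) (e.g. S).
The given unit 'A' reduces to A. Of the listed options, that is the dimensionality of electric current.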